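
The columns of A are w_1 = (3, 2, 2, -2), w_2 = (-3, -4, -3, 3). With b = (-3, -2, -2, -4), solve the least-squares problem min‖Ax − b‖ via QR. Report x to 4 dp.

w_1 = (3, 2, 2, -2); ‖w_1‖ = 4.5826, so e_1 = (0.6547, 0.4364, 0.4364, -0.4364).
e_1·w_2 = 0.6547·(-3) + 0.4364·(-4) + 0.4364·(-3) + (-0.4364)·3 = -6.3283.
u_2 = w_2 + 6.3283·e_1 = (1.1429, -1.2381, -0.2381, 0.2381).
‖u_2‖ = 1.7182, so e_2 = (0.6651, -0.7206, -0.1386, 0.1386).
Qᵀb = (-1.9640, -0.8314).
Back-substitute: x_2 = -0.8314/1.7182 = -0.4839.
x_1 = (-1.9640 + 6.3283·(-0.4839))/4.5826 = -1.0968.

x = (-1.0968, -0.4839)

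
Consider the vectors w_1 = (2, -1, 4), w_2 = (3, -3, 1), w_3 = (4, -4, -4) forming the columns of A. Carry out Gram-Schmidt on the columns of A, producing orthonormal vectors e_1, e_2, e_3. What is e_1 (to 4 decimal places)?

w_1 = (2, -1, 4); ‖w_1‖ = 4.5826, so e_1 = (0.4364, -0.2182, 0.8729).

e_1 = (0.4364, -0.2182, 0.8729)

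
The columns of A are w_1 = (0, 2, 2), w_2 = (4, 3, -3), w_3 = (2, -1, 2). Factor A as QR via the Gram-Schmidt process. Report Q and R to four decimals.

w_1 = (0, 2, 2); ‖w_1‖ = 2.8284, so e_1 = (0.0000, 0.7071, 0.7071).
e_1·w_2 = 0.0000·4 + 0.7071·3 + 0.7071·(-3) = 0.0000.
u_2 = w_2 + 0.0000·e_1 = (4.0000, 3.0000, -3.0000).
‖u_2‖ = 5.8310, so e_2 = (0.6860, 0.5145, -0.5145).
e_1·w_3 = 0.0000·2 + 0.7071·(-1) + 0.7071·2 = 0.7071; e_2·w_3 = 0.6860·2 + 0.5145·(-1) + (-0.5145)·2 = -0.1715.
u_3 = w_3 − 0.7071·e_1 + 0.1715·e_2 = (2.1176, -1.4118, 1.4118).
‖u_3‖ = 2.9104, so e_3 = (0.7276, -0.4851, 0.4851).

Q = [[0.0000, 0.6860, 0.7276], [0.7071, 0.5145, -0.4851], [0.7071, -0.5145, 0.4851]], R = [[2.8284, 0.0000, 0.7071], [0.0000, 5.8310, -0.1715], [0.0000, 0.0000, 2.9104]]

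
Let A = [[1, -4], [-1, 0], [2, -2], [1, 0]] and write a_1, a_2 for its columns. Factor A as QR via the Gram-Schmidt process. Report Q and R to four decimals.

a_1 = (1, -1, 2, 1); ‖a_1‖ = 2.6458, so q_1 = (0.3780, -0.3780, 0.7559, 0.3780).
q_1·a_2 = 0.3780·(-4) + (-0.3780)·0 + 0.7559·(-2) + 0.3780·0 = -3.0237.
u_2 = a_2 + 3.0237·q_1 = (-2.8571, -1.1429, 0.2857, 1.1429).
‖u_2‖ = 3.2950, so q_2 = (-0.8671, -0.3468, 0.0867, 0.3468).

Q = [[0.3780, -0.8671], [-0.3780, -0.3468], [0.7559, 0.0867], [0.3780, 0.3468]], R = [[2.6458, -3.0237], [0.0000, 3.2950]]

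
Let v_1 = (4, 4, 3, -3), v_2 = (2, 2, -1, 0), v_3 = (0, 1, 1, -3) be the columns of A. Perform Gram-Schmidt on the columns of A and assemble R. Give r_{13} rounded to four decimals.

v_1 = (4, 4, 3, -3); ‖v_1‖ = 7.0711, so q_1 = (0.5657, 0.5657, 0.4243, -0.4243).
r_{13} = q_1·v_3 = 2.2627.

r_{13} = 2.2627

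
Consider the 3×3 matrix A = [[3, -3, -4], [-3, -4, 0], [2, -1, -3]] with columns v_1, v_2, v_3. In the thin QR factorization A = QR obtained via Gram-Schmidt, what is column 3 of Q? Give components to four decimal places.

e_3 = (0.4603, -0.1255, -0.8788)

v_1 = (3, -3, 2); ‖v_1‖ = 4.6904, so e_1 = (0.6396, -0.6396, 0.4264).
e_1·v_2 = 0.6396·(-3) + (-0.6396)·(-4) + 0.4264·(-1) = 0.2132.
u_2 = v_2 − 0.2132·e_1 = (-3.1364, -3.8636, -1.0909).
‖u_2‖ = 5.0946, so e_2 = (-0.6156, -0.7584, -0.2141).
e_1·v_3 = 0.6396·(-4) + (-0.6396)·0 + 0.4264·(-3) = -3.8376; e_2·v_3 = (-0.6156)·(-4) + (-0.7584)·0 + (-0.2141)·(-3) = 3.1049.
u_3 = v_3 + 3.8376·e_1 − 3.1049·e_2 = (0.3660, -0.0998, -0.6988).
‖u_3‖ = 0.7951, so e_3 = (0.4603, -0.1255, -0.8788).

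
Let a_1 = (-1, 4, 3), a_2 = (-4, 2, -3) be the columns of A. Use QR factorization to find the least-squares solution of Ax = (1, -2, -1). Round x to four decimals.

e_1 = a_1/‖a_1‖ = (-1, 4, 3)/5.0990 = (-0.1961, 0.7845, 0.5883).
r_{12} = e_1·a_2 = 0.5883.
u_2 = a_2 − 0.5883·e_1 = (-3.8846, 1.5385, -3.3462).
‖u_2‖ = 5.3529, so e_2 = (-0.7257, 0.2874, -0.6251).
Qᵀb = (-2.3534, -0.6754).
Back-substitute: x_2 = -0.6754/5.3529 = -0.1262.
x_1 = (-2.3534 − 0.5883·(-0.1262))/5.0990 = -0.4470.

x = (-0.4470, -0.1262)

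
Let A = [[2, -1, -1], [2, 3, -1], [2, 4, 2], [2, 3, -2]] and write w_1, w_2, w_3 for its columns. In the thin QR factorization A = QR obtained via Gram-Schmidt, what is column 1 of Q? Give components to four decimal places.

q_1 = w_1/‖w_1‖ = (2, 2, 2, 2)/4.0000 = (0.5000, 0.5000, 0.5000, 0.5000).

q_1 = (0.5000, 0.5000, 0.5000, 0.5000)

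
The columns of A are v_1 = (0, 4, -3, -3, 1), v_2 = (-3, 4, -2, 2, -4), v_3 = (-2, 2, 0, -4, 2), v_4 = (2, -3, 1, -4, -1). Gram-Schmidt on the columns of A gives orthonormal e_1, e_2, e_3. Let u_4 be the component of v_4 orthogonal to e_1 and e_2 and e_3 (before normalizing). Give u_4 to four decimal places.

v_1 = (0, 4, -3, -3, 1); ‖v_1‖ = 5.9161, so e_1 = (0.0000, 0.6761, -0.5071, -0.5071, 0.1690).
e_1·v_2 = 0.0000·(-3) + 0.6761·4 + (-0.5071)·(-2) + (-0.5071)·2 + 0.1690·(-4) = 2.0284.
u_2 = v_2 − 2.0284·e_1 = (-3.0000, 2.6286, -0.9714, 3.0286, -4.3429).
‖u_2‖ = 6.6997, so e_2 = (-0.4478, 0.3923, -0.1450, 0.4520, -0.6482).
e_1·v_3 = 0.0000·(-2) + 0.6761·2 + (-0.5071)·0 + (-0.5071)·(-4) + 0.1690·2 = 3.7187; e_2·v_3 = (-0.4478)·(-2) + 0.3923·2 + (-0.1450)·0 + 0.4520·(-4) + (-0.6482)·2 = -1.4244.
u_3 = v_3 − 3.7187·e_1 + 1.4244·e_2 = (-2.6378, 0.0446, 1.6792, -1.4704, 0.4481).
‖u_3‖ = 3.4846, so e_3 = (-0.7570, 0.0128, 0.4819, -0.4220, 0.1286).
e_1·v_4 = 0.0000·2 + 0.6761·(-3) + (-0.5071)·1 + (-0.5071)·(-4) + 0.1690·(-1) = -0.6761; e_2·v_4 = (-0.4478)·2 + 0.3923·(-3) + (-0.1450)·1 + 0.4520·(-4) + (-0.6482)·(-1) = -3.3776; e_3·v_4 = (-0.7570)·2 + 0.0128·(-3) + 0.4819·1 + (-0.4220)·(-4) + 0.1286·(-1) = 0.4888.
u_4 = v_4 + 0.6761·e_1 + 3.3776·e_2 − 0.4888·e_3 = (0.8576, -1.2239, -0.0681, -2.6098, -3.1380).

u_4 = (0.8576, -1.2239, -0.0681, -2.6098, -3.1380)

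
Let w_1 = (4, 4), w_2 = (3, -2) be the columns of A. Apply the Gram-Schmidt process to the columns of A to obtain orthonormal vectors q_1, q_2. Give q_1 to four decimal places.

w_1 = (4, 4); ‖w_1‖ = 5.6569, so q_1 = (0.7071, 0.7071).

q_1 = (0.7071, 0.7071)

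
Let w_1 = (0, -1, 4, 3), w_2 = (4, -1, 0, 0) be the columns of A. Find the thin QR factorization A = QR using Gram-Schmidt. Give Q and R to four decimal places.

Q = [[0.0000, 0.9712], [-0.1961, -0.2335], [0.7845, -0.0374], [0.5883, -0.0280]], R = [[5.0990, 0.1961], [0.0000, 4.1184]]

w_1 = (0, -1, 4, 3); ‖w_1‖ = 5.0990, so e_1 = (0.0000, -0.1961, 0.7845, 0.5883).
e_1·w_2 = 0.0000·4 + (-0.1961)·(-1) + 0.7845·0 + 0.5883·0 = 0.1961.
u_2 = w_2 − 0.1961·e_1 = (4.0000, -0.9615, -0.1538, -0.1154).
‖u_2‖ = 4.1184, so e_2 = (0.9712, -0.2335, -0.0374, -0.0280).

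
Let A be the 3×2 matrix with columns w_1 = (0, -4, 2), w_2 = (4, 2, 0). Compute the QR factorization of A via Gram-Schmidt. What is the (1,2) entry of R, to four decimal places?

w_1 = (0, -4, 2); ‖w_1‖ = 4.4721, so q_1 = (0.0000, -0.8944, 0.4472).
r_{12} = q_1·w_2 = -1.7889.

r_{12} = -1.7889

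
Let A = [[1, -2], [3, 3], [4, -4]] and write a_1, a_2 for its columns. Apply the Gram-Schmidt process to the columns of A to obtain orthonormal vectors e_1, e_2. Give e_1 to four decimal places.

e_1 = a_1/‖a_1‖ = (1, 3, 4)/5.0990 = (0.1961, 0.5883, 0.7845).

e_1 = (0.1961, 0.5883, 0.7845)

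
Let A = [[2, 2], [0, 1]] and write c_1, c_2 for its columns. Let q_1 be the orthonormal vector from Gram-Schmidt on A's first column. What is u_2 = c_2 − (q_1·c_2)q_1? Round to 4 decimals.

u_2 = (0.0000, 1.0000)

c_1 = (2, 0); ‖c_1‖ = 2.0000, so q_1 = (1.0000, 0.0000).
q_1·c_2 = 1.0000·2 + 0.0000·1 = 2.0000.
u_2 = c_2 − 2.0000·q_1 = (0.0000, 1.0000).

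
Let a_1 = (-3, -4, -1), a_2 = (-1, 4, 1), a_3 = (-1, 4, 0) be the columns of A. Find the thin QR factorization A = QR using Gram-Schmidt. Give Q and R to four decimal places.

e_1 = a_1/‖a_1‖ = (-3, -4, -1)/5.0990 = (-0.5883, -0.7845, -0.1961).
r_{12} = e_1·a_2 = -2.7456.
u_2 = a_2 + 2.7456·e_1 = (-2.6154, 1.8462, 0.4615).
‖u_2‖ = 3.2344, so e_2 = (-0.8086, 0.5708, 0.1427).
r_{13} = e_1·a_3 = -2.5495; r_{23} = e_2·a_3 = 3.0917.
u_3 = a_3 + 2.5495·e_1 − 3.0917·e_2 = (0.0000, 0.2353, -0.9412).
‖u_3‖ = 0.9701, so e_3 = (0.0000, 0.2425, -0.9701).

Q = [[-0.5883, -0.8086, 0.0000], [-0.7845, 0.5708, 0.2425], [-0.1961, 0.1427, -0.9701]], R = [[5.0990, -2.7456, -2.5495], [0.0000, 3.2344, 3.0917], [0.0000, 0.0000, 0.9701]]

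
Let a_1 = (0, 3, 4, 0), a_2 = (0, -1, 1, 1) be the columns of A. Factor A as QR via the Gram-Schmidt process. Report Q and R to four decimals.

Q = [[0.0000, 0.0000], [0.6000, -0.6510], [0.8000, 0.4882], [0.0000, 0.5812]], R = [[5.0000, 0.2000], [0.0000, 1.7205]]

a_1 = (0, 3, 4, 0); ‖a_1‖ = 5.0000, so q_1 = (0.0000, 0.6000, 0.8000, 0.0000).
q_1·a_2 = 0.0000·0 + 0.6000·(-1) + 0.8000·1 + 0.0000·1 = 0.2000.
u_2 = a_2 − 0.2000·q_1 = (0.0000, -1.1200, 0.8400, 1.0000).
‖u_2‖ = 1.7205, so q_2 = (0.0000, -0.6510, 0.4882, 0.5812).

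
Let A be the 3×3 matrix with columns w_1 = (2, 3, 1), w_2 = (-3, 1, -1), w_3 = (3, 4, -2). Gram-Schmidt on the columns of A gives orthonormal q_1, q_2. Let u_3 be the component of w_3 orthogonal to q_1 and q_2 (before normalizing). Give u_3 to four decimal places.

u_3 = (1.1014, 0.2754, -3.0290)

w_1 = (2, 3, 1); ‖w_1‖ = 3.7417, so q_1 = (0.5345, 0.8018, 0.2673).
q_1·w_2 = 0.5345·(-3) + 0.8018·1 + 0.2673·(-1) = -1.0690.
u_2 = w_2 + 1.0690·q_1 = (-2.4286, 1.8571, -0.7143).
‖u_2‖ = 3.1396, so q_2 = (-0.7735, 0.5915, -0.2275).
q_1·w_3 = 0.5345·3 + 0.8018·4 + 0.2673·(-2) = 4.2762; q_2·w_3 = (-0.7735)·3 + 0.5915·4 + (-0.2275)·(-2) = 0.5005.
u_3 = w_3 − 4.2762·q_1 − 0.5005·q_2 = (1.1014, 0.2754, -3.0290).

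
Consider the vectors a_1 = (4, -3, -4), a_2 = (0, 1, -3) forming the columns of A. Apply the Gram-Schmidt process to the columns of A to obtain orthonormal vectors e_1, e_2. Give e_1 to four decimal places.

a_1 = (4, -3, -4); ‖a_1‖ = 6.4031, so e_1 = (0.6247, -0.4685, -0.6247).

e_1 = (0.6247, -0.4685, -0.6247)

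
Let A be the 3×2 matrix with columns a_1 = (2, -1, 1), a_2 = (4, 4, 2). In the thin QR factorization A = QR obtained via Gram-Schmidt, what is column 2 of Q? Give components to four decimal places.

q_2 = (0.3651, 0.9129, 0.1826)

a_1 = (2, -1, 1); ‖a_1‖ = 2.4495, so q_1 = (0.8165, -0.4082, 0.4082).
q_1·a_2 = 0.8165·4 + (-0.4082)·4 + 0.4082·2 = 2.4495.
u_2 = a_2 − 2.4495·q_1 = (2.0000, 5.0000, 1.0000).
‖u_2‖ = 5.4772, so q_2 = (0.3651, 0.9129, 0.1826).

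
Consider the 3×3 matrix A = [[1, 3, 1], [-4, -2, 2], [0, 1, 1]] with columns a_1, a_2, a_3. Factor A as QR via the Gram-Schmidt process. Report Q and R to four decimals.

e_1 = a_1/‖a_1‖ = (1, -4, 0)/4.1231 = (0.2425, -0.9701, 0.0000).
r_{12} = e_1·a_2 = 2.6679.
u_2 = a_2 − 2.6679·e_1 = (2.3529, 0.5882, 1.0000).
‖u_2‖ = 2.6234, so e_2 = (0.8969, 0.2242, 0.3812).
r_{13} = e_1·a_3 = -1.6977; r_{23} = e_2·a_3 = 1.7265.
u_3 = a_3 + 1.6977·e_1 − 1.7265·e_2 = (-0.1368, -0.0342, 0.3419).
‖u_3‖ = 0.3698, so e_3 = (-0.3698, -0.0925, 0.9245).

Q = [[0.2425, 0.8969, -0.3698], [-0.9701, 0.2242, -0.0925], [0.0000, 0.3812, 0.9245]], R = [[4.1231, 2.6679, -1.6977], [0.0000, 2.6234, 1.7265], [0.0000, 0.0000, 0.3698]]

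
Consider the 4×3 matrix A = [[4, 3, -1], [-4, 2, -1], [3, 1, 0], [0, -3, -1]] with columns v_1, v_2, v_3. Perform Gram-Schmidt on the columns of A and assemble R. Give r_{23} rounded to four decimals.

r_{23} = -0.4283

v_1 = (4, -4, 3, 0); ‖v_1‖ = 6.4031, so e_1 = (0.6247, -0.6247, 0.4685, 0.0000).
e_1·v_2 = 0.6247·3 + (-0.6247)·2 + 0.4685·1 + 0.0000·(-3) = 1.0932.
u_2 = v_2 − 1.0932·e_1 = (2.3171, 2.6829, 0.4878, -3.0000).
‖u_2‖ = 4.6696, so e_2 = (0.4962, 0.5746, 0.1045, -0.6425).
r_{23} = e_2·v_3 = -0.4283.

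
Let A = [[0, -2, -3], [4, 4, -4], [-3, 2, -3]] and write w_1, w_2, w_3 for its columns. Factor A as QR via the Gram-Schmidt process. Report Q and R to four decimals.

Q = [[0.0000, -0.4472, -0.8944], [0.8000, 0.5367, -0.2683], [-0.6000, 0.7155, -0.3578]], R = [[5.0000, 2.0000, -1.4000], [0.0000, 4.4721, -2.9516], [0.0000, 0.0000, 4.8299]]

q_1 = w_1/‖w_1‖ = (0, 4, -3)/5.0000 = (0.0000, 0.8000, -0.6000).
r_{12} = q_1·w_2 = 2.0000.
u_2 = w_2 − 2.0000·q_1 = (-2.0000, 2.4000, 3.2000).
‖u_2‖ = 4.4721, so q_2 = (-0.4472, 0.5367, 0.7155).
r_{13} = q_1·w_3 = -1.4000; r_{23} = q_2·w_3 = -2.9516.
u_3 = w_3 + 1.4000·q_1 + 2.9516·q_2 = (-4.3200, -1.2960, -1.7280).
‖u_3‖ = 4.8299, so q_3 = (-0.8944, -0.2683, -0.3578).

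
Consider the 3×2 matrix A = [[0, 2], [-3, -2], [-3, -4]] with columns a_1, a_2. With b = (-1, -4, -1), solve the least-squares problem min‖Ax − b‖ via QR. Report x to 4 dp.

x = (1.6667, -0.8333)

a_1 = (0, -3, -3); ‖a_1‖ = 4.2426, so q_1 = (0.0000, -0.7071, -0.7071).
q_1·a_2 = 0.0000·2 + (-0.7071)·(-2) + (-0.7071)·(-4) = 4.2426.
u_2 = a_2 − 4.2426·q_1 = (2.0000, 1.0000, -1.0000).
‖u_2‖ = 2.4495, so q_2 = (0.8165, 0.4082, -0.4082).
Qᵀb = (3.5355, -2.0412).
Back-substitute: x_2 = -2.0412/2.4495 = -0.8333.
x_1 = (3.5355 − 4.2426·(-0.8333))/4.2426 = 1.6667.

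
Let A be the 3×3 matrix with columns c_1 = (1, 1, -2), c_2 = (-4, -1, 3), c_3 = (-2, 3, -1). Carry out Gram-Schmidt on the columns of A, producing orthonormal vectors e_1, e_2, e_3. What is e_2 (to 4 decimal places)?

c_1 = (1, 1, -2); ‖c_1‖ = 2.4495, so e_1 = (0.4082, 0.4082, -0.8165).
e_1·c_2 = 0.4082·(-4) + 0.4082·(-1) + (-0.8165)·3 = -4.4907.
u_2 = c_2 + 4.4907·e_1 = (-2.1667, 0.8333, -0.6667).
‖u_2‖ = 2.4152, so e_2 = (-0.8971, 0.3450, -0.2760).

e_2 = (-0.8971, 0.3450, -0.2760)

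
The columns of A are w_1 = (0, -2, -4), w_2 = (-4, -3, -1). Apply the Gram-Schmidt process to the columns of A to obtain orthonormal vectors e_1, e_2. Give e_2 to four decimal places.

e_2 = (-0.8729, -0.4364, 0.2182)

e_1 = w_1/‖w_1‖ = (0, -2, -4)/4.4721 = (0.0000, -0.4472, -0.8944).
r_{12} = e_1·w_2 = 2.2361.
u_2 = w_2 − 2.2361·e_1 = (-4.0000, -2.0000, 1.0000).
‖u_2‖ = 4.5826, so e_2 = (-0.8729, -0.4364, 0.2182).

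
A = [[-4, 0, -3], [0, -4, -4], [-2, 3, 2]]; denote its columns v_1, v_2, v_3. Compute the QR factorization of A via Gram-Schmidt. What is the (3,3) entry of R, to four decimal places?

r_{33} = 0.3714

q_1 = v_1/‖v_1‖ = (-4, 0, -2)/4.4721 = (-0.8944, 0.0000, -0.4472).
r_{12} = q_1·v_2 = -1.3416.
u_2 = v_2 + 1.3416·q_1 = (-1.2000, -4.0000, 2.4000).
‖u_2‖ = 4.8166, so q_2 = (-0.2491, -0.8305, 0.4983).
r_{13} = q_1·v_3 = 1.7889; r_{23} = q_2·v_3 = 5.0658.
u_3 = v_3 − 1.7889·q_1 − 5.0658·q_2 = (-0.1379, 0.2069, 0.2759).
r_{33} = ‖u_3‖ = 0.3714.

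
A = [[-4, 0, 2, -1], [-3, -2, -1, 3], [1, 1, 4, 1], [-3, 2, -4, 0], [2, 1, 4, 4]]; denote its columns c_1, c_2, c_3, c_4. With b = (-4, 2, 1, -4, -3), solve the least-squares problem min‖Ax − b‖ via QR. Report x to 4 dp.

c_1 = (-4, -3, 1, -3, 2); ‖c_1‖ = 6.2450, so q_1 = (-0.6405, -0.4804, 0.1601, -0.4804, 0.3203).
q_1·c_2 = (-0.6405)·0 + (-0.4804)·(-2) + 0.1601·1 + (-0.4804)·2 + 0.3203·1 = 0.4804.
u_2 = c_2 − 0.4804·q_1 = (0.3077, -1.7692, 0.9231, 2.2308, 0.8462).
‖u_2‖ = 3.1256, so q_2 = (0.0984, -0.5660, 0.2953, 0.7137, 0.2707).
q_1·c_3 = (-0.6405)·2 + (-0.4804)·(-1) + 0.1601·4 + (-0.4804)·(-4) + 0.3203·4 = 3.0424; q_2·c_3 = 0.0984·2 + (-0.5660)·(-1) + 0.2953·4 + 0.7137·(-4) + 0.2707·4 = 0.1723.
u_3 = c_3 − 3.0424·q_1 − 0.1723·q_2 = (3.9318, 0.5591, 3.4619, -2.6614, 2.9790).
‖u_3‖ = 6.6116, so q_3 = (0.5947, 0.0846, 0.5236, -0.4025, 0.4506).
q_1·c_4 = (-0.6405)·(-1) + (-0.4804)·3 + 0.1601·1 + (-0.4804)·0 + 0.3203·4 = 0.6405; q_2·c_4 = 0.0984·(-1) + (-0.5660)·3 + 0.2953·1 + 0.7137·0 + 0.2707·4 = -0.4184; q_3·c_4 = 0.5947·(-1) + 0.0846·3 + 0.5236·1 + (-0.4025)·0 + 0.4506·4 = 1.9849.
u_4 = c_4 − 0.6405·q_1 + 0.4184·q_2 − 1.9849·q_3 = (-1.7289, 2.9030, -0.0183, 1.4053, 3.0138).
‖u_4‖ = 4.7408, so q_4 = (-0.3647, 0.6124, -0.0039, 0.2964, 0.6357).
Qᵀb = (2.7222, -4.8976, -1.4275, -0.4133).
Back-substitute: x_4 = -0.4133/4.7408 = -0.0872.
x_3 = (-1.4275 − 1.9849·(-0.0872))/6.6116 = -0.1897.
x_2 = (-4.8976 − 0.1723·(-0.1897) + 0.4184·(-0.0872))/3.1256 = -1.5681.
x_1 = (2.7222 − 0.4804·(-1.5681) − 3.0424·(-0.1897) − 0.6405·(-0.0872))/6.2450 = 0.6579.

x = (0.6579, -1.5681, -0.1897, -0.0872)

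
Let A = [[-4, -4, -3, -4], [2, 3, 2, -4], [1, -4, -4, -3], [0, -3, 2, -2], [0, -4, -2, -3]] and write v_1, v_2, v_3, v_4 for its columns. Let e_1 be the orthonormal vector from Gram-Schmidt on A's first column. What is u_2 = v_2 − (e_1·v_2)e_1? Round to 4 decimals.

v_1 = (-4, 2, 1, 0, 0); ‖v_1‖ = 4.5826, so e_1 = (-0.8729, 0.4364, 0.2182, 0.0000, 0.0000).
e_1·v_2 = (-0.8729)·(-4) + 0.4364·3 + 0.2182·(-4) + 0.0000·(-3) + 0.0000·(-4) = 3.9279.
u_2 = v_2 − 3.9279·e_1 = (-0.5714, 1.2857, -4.8571, -3.0000, -4.0000).

u_2 = (-0.5714, 1.2857, -4.8571, -3.0000, -4.0000)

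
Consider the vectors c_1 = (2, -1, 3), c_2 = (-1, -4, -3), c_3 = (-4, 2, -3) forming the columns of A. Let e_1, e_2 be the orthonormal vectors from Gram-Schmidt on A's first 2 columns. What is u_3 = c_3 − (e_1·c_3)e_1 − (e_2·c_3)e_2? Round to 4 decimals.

e_1 = c_1/‖c_1‖ = (2, -1, 3)/3.7417 = (0.5345, -0.2673, 0.8018).
r_{12} = e_1·c_2 = -1.8708.
u_2 = c_2 + 1.8708·e_1 = (0.0000, -4.5000, -1.5000).
‖u_2‖ = 4.7434, so e_2 = (0.0000, -0.9487, -0.3162).
r_{13} = e_1·c_3 = -5.0780; r_{23} = e_2·c_3 = -0.9487.
u_3 = c_3 + 5.0780·e_1 + 0.9487·e_2 = (-1.2857, -0.2571, 0.7714).

u_3 = (-1.2857, -0.2571, 0.7714)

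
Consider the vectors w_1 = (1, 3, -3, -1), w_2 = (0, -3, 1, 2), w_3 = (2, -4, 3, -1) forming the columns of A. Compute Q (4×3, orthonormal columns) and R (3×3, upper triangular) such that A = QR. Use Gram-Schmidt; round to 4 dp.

w_1 = (1, 3, -3, -1); ‖w_1‖ = 4.4721, so q_1 = (0.2236, 0.6708, -0.6708, -0.2236).
q_1·w_2 = 0.2236·0 + 0.6708·(-3) + (-0.6708)·1 + (-0.2236)·2 = -3.1305.
u_2 = w_2 + 3.1305·q_1 = (0.7000, -0.9000, -1.1000, 1.3000).
‖u_2‖ = 2.0494, so q_2 = (0.3416, -0.4392, -0.5367, 0.6343).
q_1·w_3 = 0.2236·2 + 0.6708·(-4) + (-0.6708)·3 + (-0.2236)·(-1) = -4.0249; q_2·w_3 = 0.3416·2 + (-0.4392)·(-4) + (-0.5367)·3 + 0.6343·(-1) = 0.1952.
u_3 = w_3 + 4.0249·q_1 − 0.1952·q_2 = (2.8333, -1.2143, 0.4048, -2.0238).
‖u_3‖ = 3.7097, so q_3 = (0.7638, -0.3273, 0.1091, -0.5455).

Q = [[0.2236, 0.3416, 0.7638], [0.6708, -0.4392, -0.3273], [-0.6708, -0.5367, 0.1091], [-0.2236, 0.6343, -0.5455]], R = [[4.4721, -3.1305, -4.0249], [0.0000, 2.0494, 0.1952], [0.0000, 0.0000, 3.7097]]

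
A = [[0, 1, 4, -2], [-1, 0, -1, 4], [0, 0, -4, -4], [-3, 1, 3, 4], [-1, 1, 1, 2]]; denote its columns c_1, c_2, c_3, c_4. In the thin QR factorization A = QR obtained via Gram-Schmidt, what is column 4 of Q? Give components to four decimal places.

q_4 = (-0.2074, 0.5240, -0.4694, -0.3657, 0.5731)

q_1 = c_1/‖c_1‖ = (0, -1, 0, -3, -1)/3.3166 = (0.0000, -0.3015, 0.0000, -0.9045, -0.3015).
r_{12} = q_1·c_2 = -1.2060.
u_2 = c_2 + 1.2060·q_1 = (1.0000, -0.3636, 0.0000, -0.0909, 0.6364).
‖u_2‖ = 1.2432, so q_2 = (0.8044, -0.2925, 0.0000, -0.0731, 0.5119).
r_{13} = q_1·c_3 = -2.7136; r_{23} = q_2·c_3 = 3.8026.
u_3 = c_3 + 2.7136·q_1 − 3.8026·q_2 = (0.9412, -0.7059, -4.0000, 0.8235, -1.7647).
‖u_3‖ = 4.6018, so q_3 = (0.2045, -0.1534, -0.8692, 0.1790, -0.3835).
r_{14} = q_1·c_4 = -5.4272; r_{24} = q_2·c_4 = -2.0476; r_{34} = q_3·c_4 = 2.4032.
u_4 = c_4 + 5.4272·q_1 + 2.0476·q_2 − 2.4032·q_3 = (-0.8444, 2.1333, -1.9111, -1.4889, 2.3333).
‖u_4‖ = 4.0716, so q_4 = (-0.2074, 0.5240, -0.4694, -0.3657, 0.5731).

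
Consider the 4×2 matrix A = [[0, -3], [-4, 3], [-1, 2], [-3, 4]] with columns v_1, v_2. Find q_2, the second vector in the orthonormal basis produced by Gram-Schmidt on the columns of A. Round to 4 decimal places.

v_1 = (0, -4, -1, -3); ‖v_1‖ = 5.0990, so q_1 = (0.0000, -0.7845, -0.1961, -0.5883).
q_1·v_2 = 0.0000·(-3) + (-0.7845)·3 + (-0.1961)·2 + (-0.5883)·4 = -5.0990.
u_2 = v_2 + 5.0990·q_1 = (-3.0000, -1.0000, 1.0000, 1.0000).
‖u_2‖ = 3.4641, so q_2 = (-0.8660, -0.2887, 0.2887, 0.2887).

q_2 = (-0.8660, -0.2887, 0.2887, 0.2887)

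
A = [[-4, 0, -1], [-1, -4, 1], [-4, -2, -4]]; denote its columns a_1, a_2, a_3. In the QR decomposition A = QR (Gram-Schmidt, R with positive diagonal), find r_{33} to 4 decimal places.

r_{33} = 2.5533

q_1 = a_1/‖a_1‖ = (-4, -1, -4)/5.7446 = (-0.6963, -0.1741, -0.6963).
r_{12} = q_1·a_2 = 2.0889.
u_2 = a_2 − 2.0889·q_1 = (1.4545, -3.6364, -0.5455).
‖u_2‖ = 3.9543, so q_2 = (0.3678, -0.9196, -0.1379).
r_{13} = q_1·a_3 = 3.3075; r_{23} = q_2·a_3 = -0.7357.
u_3 = a_3 − 3.3075·q_1 + 0.7357·q_2 = (1.5736, 0.8992, -1.7984).
r_{33} = ‖u_3‖ = 2.5533.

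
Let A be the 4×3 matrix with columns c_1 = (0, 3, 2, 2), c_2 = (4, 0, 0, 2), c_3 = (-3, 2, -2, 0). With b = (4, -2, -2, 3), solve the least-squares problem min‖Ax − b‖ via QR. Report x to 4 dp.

c_1 = (0, 3, 2, 2); ‖c_1‖ = 4.1231, so q_1 = (0.0000, 0.7276, 0.4851, 0.4851).
q_1·c_2 = 0.0000·4 + 0.7276·0 + 0.4851·0 + 0.4851·2 = 0.9701.
u_2 = c_2 − 0.9701·q_1 = (4.0000, -0.7059, -0.4706, 1.5294).
‖u_2‖ = 4.3656, so q_2 = (0.9162, -0.1617, -0.1078, 0.3503).
q_1·c_3 = 0.0000·(-3) + 0.7276·2 + 0.4851·(-2) + 0.4851·0 = 0.4851; q_2·c_3 = 0.9162·(-3) + (-0.1617)·2 + (-0.1078)·(-2) + 0.3503·0 = -2.8565.
u_3 = c_3 − 0.4851·q_1 + 2.8565·q_2 = (-0.3827, 1.1852, -2.5432, 0.7654).
‖u_3‖ = 2.9334, so q_3 = (-0.1305, 0.4040, -0.8670, 0.2609).
Qᵀb = (-0.9701, 5.2549, 1.1868).
Back-substitute: x_3 = 1.1868/2.9334 = 0.4046.
x_2 = (5.2549 + 2.8565·0.4046)/4.3656 = 1.4684.
x_1 = (-0.9701 − 0.9701·1.4684 − 0.4851·0.4046)/4.1231 = -0.6284.

x = (-0.6284, 1.4684, 0.4046)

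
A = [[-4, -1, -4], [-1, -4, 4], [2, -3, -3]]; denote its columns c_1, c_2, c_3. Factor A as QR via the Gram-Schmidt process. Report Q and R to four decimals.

Q = [[-0.8729, -0.1219, -0.4725], [-0.2182, -0.7686, 0.6014], [0.4364, -0.6280, -0.6443]], R = [[4.5826, 0.4364, 1.3093], [0.0000, 5.0803, -0.7030], [0.0000, 0.0000, 6.2283]]

c_1 = (-4, -1, 2); ‖c_1‖ = 4.5826, so q_1 = (-0.8729, -0.2182, 0.4364).
q_1·c_2 = (-0.8729)·(-1) + (-0.2182)·(-4) + 0.4364·(-3) = 0.4364.
u_2 = c_2 − 0.4364·q_1 = (-0.6190, -3.9048, -3.1905).
‖u_2‖ = 5.0803, so q_2 = (-0.1219, -0.7686, -0.6280).
q_1·c_3 = (-0.8729)·(-4) + (-0.2182)·4 + 0.4364·(-3) = 1.3093; q_2·c_3 = (-0.1219)·(-4) + (-0.7686)·4 + (-0.6280)·(-3) = -0.7030.
u_3 = c_3 − 1.3093·q_1 + 0.7030·q_2 = (-2.9428, 3.7454, -4.0129).
‖u_3‖ = 6.2283, so q_3 = (-0.4725, 0.6014, -0.6443).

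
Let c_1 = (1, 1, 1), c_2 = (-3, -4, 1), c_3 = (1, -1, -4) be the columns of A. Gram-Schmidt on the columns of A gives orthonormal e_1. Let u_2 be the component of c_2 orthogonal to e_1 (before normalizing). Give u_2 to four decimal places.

u_2 = (-1.0000, -2.0000, 3.0000)

e_1 = c_1/‖c_1‖ = (1, 1, 1)/1.7321 = (0.5774, 0.5774, 0.5774).
r_{12} = e_1·c_2 = -3.4641.
u_2 = c_2 + 3.4641·e_1 = (-1.0000, -2.0000, 3.0000).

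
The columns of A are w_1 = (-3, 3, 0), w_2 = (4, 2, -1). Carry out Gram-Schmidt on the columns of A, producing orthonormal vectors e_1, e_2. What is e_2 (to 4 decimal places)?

e_2 = (0.6882, 0.6882, -0.2294)

w_1 = (-3, 3, 0); ‖w_1‖ = 4.2426, so e_1 = (-0.7071, 0.7071, 0.0000).
e_1·w_2 = (-0.7071)·4 + 0.7071·2 + 0.0000·(-1) = -1.4142.
u_2 = w_2 + 1.4142·e_1 = (3.0000, 3.0000, -1.0000).
‖u_2‖ = 4.3589, so e_2 = (0.6882, 0.6882, -0.2294).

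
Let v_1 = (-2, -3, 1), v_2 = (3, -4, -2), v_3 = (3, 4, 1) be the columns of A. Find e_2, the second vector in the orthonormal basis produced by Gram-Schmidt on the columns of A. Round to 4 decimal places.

e_1 = v_1/‖v_1‖ = (-2, -3, 1)/3.7417 = (-0.5345, -0.8018, 0.2673).
r_{12} = e_1·v_2 = 1.0690.
u_2 = v_2 − 1.0690·e_1 = (3.5714, -3.1429, -2.2857).
‖u_2‖ = 5.2780, so e_2 = (0.6767, -0.5955, -0.4331).

e_2 = (0.6767, -0.5955, -0.4331)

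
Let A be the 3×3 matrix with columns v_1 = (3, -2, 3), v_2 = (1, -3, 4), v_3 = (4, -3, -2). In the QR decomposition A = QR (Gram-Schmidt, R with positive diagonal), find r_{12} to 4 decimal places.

r_{12} = 4.4772

v_1 = (3, -2, 3); ‖v_1‖ = 4.6904, so e_1 = (0.6396, -0.4264, 0.6396).
r_{12} = e_1·v_2 = 4.4772.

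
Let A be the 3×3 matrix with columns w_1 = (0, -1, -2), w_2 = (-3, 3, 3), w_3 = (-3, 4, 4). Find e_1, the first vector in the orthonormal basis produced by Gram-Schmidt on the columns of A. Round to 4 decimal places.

e_1 = w_1/‖w_1‖ = (0, -1, -2)/2.2361 = (0.0000, -0.4472, -0.8944).

e_1 = (0.0000, -0.4472, -0.8944)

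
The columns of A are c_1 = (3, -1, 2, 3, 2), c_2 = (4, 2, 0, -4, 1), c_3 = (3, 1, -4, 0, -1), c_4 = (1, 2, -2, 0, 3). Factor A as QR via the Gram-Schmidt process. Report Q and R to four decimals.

c_1 = (3, -1, 2, 3, 2); ‖c_1‖ = 5.1962, so e_1 = (0.5774, -0.1925, 0.3849, 0.5774, 0.3849).
e_1·c_2 = 0.5774·4 + (-0.1925)·2 + 0.3849·0 + 0.5774·(-4) + 0.3849·1 = 0.0000.
u_2 = c_2 + 0.0000·e_1 = (4.0000, 2.0000, 0.0000, -4.0000, 1.0000).
‖u_2‖ = 6.0828, so e_2 = (0.6576, 0.3288, 0.0000, -0.6576, 0.1644).
e_1·c_3 = 0.5774·3 + (-0.1925)·1 + 0.3849·(-4) + 0.5774·0 + 0.3849·(-1) = -0.3849; e_2·c_3 = 0.6576·3 + 0.3288·1 + 0.0000·(-4) + (-0.6576)·0 + 0.1644·(-1) = 2.1372.
u_3 = c_3 + 0.3849·e_1 − 2.1372·e_2 = (1.8168, 0.2232, -3.8519, 1.6276, -1.2032).
‖u_3‖ = 4.7206, so e_3 = (0.3849, 0.0473, -0.8160, 0.3448, -0.2549).
e_1·c_4 = 0.5774·1 + (-0.1925)·2 + 0.3849·(-2) + 0.5774·0 + 0.3849·3 = 0.5774; e_2·c_4 = 0.6576·1 + 0.3288·2 + 0.0000·(-2) + (-0.6576)·0 + 0.1644·3 = 1.8084; e_3·c_4 = 0.3849·1 + 0.0473·2 + (-0.8160)·(-2) + 0.3448·0 + (-0.2549)·3 = 1.3467.
u_4 = c_4 − 0.5774·e_1 − 1.8084·e_2 − 1.3467·e_3 = (-1.0408, 1.4528, -1.1233, 0.3915, 2.8237).
‖u_4‖ = 3.5472, so e_4 = (-0.2934, 0.4096, -0.3167, 0.1104, 0.7960).

Q = [[0.5774, 0.6576, 0.3849, -0.2934], [-0.1925, 0.3288, 0.0473, 0.4096], [0.3849, 0.0000, -0.8160, -0.3167], [0.5774, -0.6576, 0.3448, 0.1104], [0.3849, 0.1644, -0.2549, 0.7960]], R = [[5.1962, 0.0000, -0.3849, 0.5774], [0.0000, 6.0828, 2.1372, 1.8084], [0.0000, 0.0000, 4.7206, 1.3467], [0.0000, 0.0000, 0.0000, 3.5472]]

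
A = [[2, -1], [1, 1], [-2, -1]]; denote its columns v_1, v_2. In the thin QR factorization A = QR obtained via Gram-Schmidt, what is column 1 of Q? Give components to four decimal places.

q_1 = (0.6667, 0.3333, -0.6667)

v_1 = (2, 1, -2); ‖v_1‖ = 3.0000, so q_1 = (0.6667, 0.3333, -0.6667).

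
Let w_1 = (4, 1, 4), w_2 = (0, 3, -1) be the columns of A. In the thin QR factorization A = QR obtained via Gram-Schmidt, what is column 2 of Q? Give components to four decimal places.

w_1 = (4, 1, 4); ‖w_1‖ = 5.7446, so q_1 = (0.6963, 0.1741, 0.6963).
q_1·w_2 = 0.6963·0 + 0.1741·3 + 0.6963·(-1) = -0.1741.
u_2 = w_2 + 0.1741·q_1 = (0.1212, 3.0303, -0.8788).
‖u_2‖ = 3.1575, so q_2 = (0.0384, 0.9597, -0.2783).

q_2 = (0.0384, 0.9597, -0.2783)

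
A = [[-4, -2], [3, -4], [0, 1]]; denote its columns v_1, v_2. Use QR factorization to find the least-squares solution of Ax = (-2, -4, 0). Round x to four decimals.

x = (-0.0079, 0.9509)

q_1 = v_1/‖v_1‖ = (-4, 3, 0)/5.0000 = (-0.8000, 0.6000, 0.0000).
r_{12} = q_1·v_2 = -0.8000.
u_2 = v_2 + 0.8000·q_1 = (-2.6400, -3.5200, 1.0000).
‖u_2‖ = 4.5122, so q_2 = (-0.5851, -0.7801, 0.2216).
Qᵀb = (-0.8000, 4.2906).
Back-substitute: x_2 = 4.2906/4.5122 = 0.9509.
x_1 = (-0.8000 + 0.8000·0.9509)/5.0000 = -0.0079.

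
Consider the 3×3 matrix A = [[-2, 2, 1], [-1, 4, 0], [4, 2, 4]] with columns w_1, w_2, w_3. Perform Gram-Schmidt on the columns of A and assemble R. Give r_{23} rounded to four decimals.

e_1 = w_1/‖w_1‖ = (-2, -1, 4)/4.5826 = (-0.4364, -0.2182, 0.8729).
r_{12} = e_1·w_2 = 0.0000.
u_2 = w_2 + 0.0000·e_1 = (2.0000, 4.0000, 2.0000).
‖u_2‖ = 4.8990, so e_2 = (0.4082, 0.8165, 0.4082).
r_{23} = e_2·w_3 = 2.0412.

r_{23} = 2.0412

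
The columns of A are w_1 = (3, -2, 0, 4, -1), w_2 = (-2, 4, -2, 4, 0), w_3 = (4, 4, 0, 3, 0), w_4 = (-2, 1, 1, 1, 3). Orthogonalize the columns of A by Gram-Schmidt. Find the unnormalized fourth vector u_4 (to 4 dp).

w_1 = (3, -2, 0, 4, -1); ‖w_1‖ = 5.4772, so q_1 = (0.5477, -0.3651, 0.0000, 0.7303, -0.1826).
q_1·w_2 = 0.5477·(-2) + (-0.3651)·4 + 0.0000·(-2) + 0.7303·4 + (-0.1826)·0 = 0.3651.
u_2 = w_2 − 0.3651·q_1 = (-2.2000, 4.1333, -2.0000, 3.7333, 0.0667).
‖u_2‖ = 6.3140, so q_2 = (-0.3484, 0.6546, -0.3168, 0.5913, 0.0106).
q_1·w_3 = 0.5477·4 + (-0.3651)·4 + 0.0000·0 + 0.7303·3 + (-0.1826)·0 = 2.9212; q_2·w_3 = (-0.3484)·4 + 0.6546·4 + (-0.3168)·0 + 0.5913·3 + 0.0106·0 = 2.9986.
u_3 = w_3 − 2.9212·q_1 − 2.9986·q_2 = (3.4448, 3.1037, 0.9498, -0.9064, 0.5017).
‖u_3‖ = 4.8451, so q_3 = (0.7110, 0.6406, 0.1960, -0.1871, 0.1035).
q_1·w_4 = 0.5477·(-2) + (-0.3651)·1 + 0.0000·1 + 0.7303·1 + (-0.1826)·3 = -1.2780; q_2·w_4 = (-0.3484)·(-2) + 0.6546·1 + (-0.3168)·1 + 0.5913·1 + 0.0106·3 = 1.6577; q_3·w_4 = 0.7110·(-2) + 0.6406·1 + 0.1960·1 + (-0.1871)·1 + 0.1035·3 = -0.4618.
u_4 = w_4 + 1.2780·q_1 − 1.6577·q_2 + 0.4618·q_3 = (-0.3941, -0.2560, 1.6156, 0.8668, 2.7970).

u_4 = (-0.3941, -0.2560, 1.6156, 0.8668, 2.7970)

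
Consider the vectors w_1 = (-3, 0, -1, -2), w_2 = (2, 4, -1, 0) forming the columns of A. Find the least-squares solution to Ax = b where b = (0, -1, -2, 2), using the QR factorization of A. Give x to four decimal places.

x = (-0.1933, -0.1413)

e_1 = w_1/‖w_1‖ = (-3, 0, -1, -2)/3.7417 = (-0.8018, 0.0000, -0.2673, -0.5345).
r_{12} = e_1·w_2 = -1.3363.
u_2 = w_2 + 1.3363·e_1 = (0.9286, 4.0000, -1.3571, -0.7143).
‖u_2‖ = 4.3834, so e_2 = (0.2118, 0.9125, -0.3096, -0.1630).
Qᵀb = (-0.5345, -0.6192).
Back-substitute: x_2 = -0.6192/4.3834 = -0.1413.
x_1 = (-0.5345 + 1.3363·(-0.1413))/3.7417 = -0.1933.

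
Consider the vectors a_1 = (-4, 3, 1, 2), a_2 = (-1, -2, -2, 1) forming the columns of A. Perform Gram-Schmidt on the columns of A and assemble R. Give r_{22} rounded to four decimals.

r_{22} = 3.1411

a_1 = (-4, 3, 1, 2); ‖a_1‖ = 5.4772, so q_1 = (-0.7303, 0.5477, 0.1826, 0.3651).
q_1·a_2 = (-0.7303)·(-1) + 0.5477·(-2) + 0.1826·(-2) + 0.3651·1 = -0.3651.
u_2 = a_2 + 0.3651·q_1 = (-1.2667, -1.8000, -1.9333, 1.1333).
r_{22} = ‖u_2‖ = 3.1411.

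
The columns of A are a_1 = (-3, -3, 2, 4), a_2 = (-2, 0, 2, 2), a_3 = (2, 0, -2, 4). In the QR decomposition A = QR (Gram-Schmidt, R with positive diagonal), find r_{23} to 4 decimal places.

r_{23} = -1.5249

a_1 = (-3, -3, 2, 4); ‖a_1‖ = 6.1644, so e_1 = (-0.4867, -0.4867, 0.3244, 0.6489).
e_1·a_2 = (-0.4867)·(-2) + (-0.4867)·0 + 0.3244·2 + 0.6489·2 = 2.9200.
u_2 = a_2 − 2.9200·e_1 = (-0.5789, 1.4211, 1.0526, 0.1053).
‖u_2‖ = 1.8638, so e_2 = (-0.3106, 0.7625, 0.5648, 0.0565).
r_{23} = e_2·a_3 = -1.5249.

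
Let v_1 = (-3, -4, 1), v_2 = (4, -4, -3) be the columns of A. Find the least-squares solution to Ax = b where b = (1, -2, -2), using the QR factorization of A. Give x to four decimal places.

v_1 = (-3, -4, 1); ‖v_1‖ = 5.0990, so q_1 = (-0.5883, -0.7845, 0.1961).
q_1·v_2 = (-0.5883)·4 + (-0.7845)·(-4) + 0.1961·(-3) = 0.1961.
u_2 = v_2 − 0.1961·q_1 = (4.1154, -3.8462, -3.0385).
‖u_2‖ = 6.4001, so q_2 = (0.6430, -0.6010, -0.4748).
Qᵀb = (0.5883, 2.7944).
Back-substitute: x_2 = 2.7944/6.4001 = 0.4366.
x_1 = (0.5883 − 0.1961·0.4366)/5.0990 = 0.0986.

x = (0.0986, 0.4366)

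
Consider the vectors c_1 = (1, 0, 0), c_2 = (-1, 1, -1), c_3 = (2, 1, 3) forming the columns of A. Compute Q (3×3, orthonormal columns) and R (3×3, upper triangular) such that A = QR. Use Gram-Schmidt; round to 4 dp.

q_1 = c_1/‖c_1‖ = (1, 0, 0)/1.0000 = (1.0000, 0.0000, 0.0000).
r_{12} = q_1·c_2 = -1.0000.
u_2 = c_2 + 1.0000·q_1 = (0.0000, 1.0000, -1.0000).
‖u_2‖ = 1.4142, so q_2 = (0.0000, 0.7071, -0.7071).
r_{13} = q_1·c_3 = 2.0000; r_{23} = q_2·c_3 = -1.4142.
u_3 = c_3 − 2.0000·q_1 + 1.4142·q_2 = (0.0000, 2.0000, 2.0000).
‖u_3‖ = 2.8284, so q_3 = (0.0000, 0.7071, 0.7071).

Q = [[1.0000, 0.0000, 0.0000], [0.0000, 0.7071, 0.7071], [0.0000, -0.7071, 0.7071]], R = [[1.0000, -1.0000, 2.0000], [0.0000, 1.4142, -1.4142], [0.0000, 0.0000, 2.8284]]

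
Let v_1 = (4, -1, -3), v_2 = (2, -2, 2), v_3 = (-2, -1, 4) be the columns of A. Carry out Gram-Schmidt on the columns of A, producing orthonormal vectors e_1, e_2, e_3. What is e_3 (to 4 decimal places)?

v_1 = (4, -1, -3); ‖v_1‖ = 5.0990, so e_1 = (0.7845, -0.1961, -0.5883).
e_1·v_2 = 0.7845·2 + (-0.1961)·(-2) + (-0.5883)·2 = 0.7845.
u_2 = v_2 − 0.7845·e_1 = (1.3846, -1.8462, 2.4615).
‖u_2‖ = 3.3741, so e_2 = (0.4104, -0.5472, 0.7295).
e_1·v_3 = 0.7845·(-2) + (-0.1961)·(-1) + (-0.5883)·4 = -3.7262; e_2·v_3 = 0.4104·(-2) + (-0.5472)·(-1) + 0.7295·4 = 2.6446.
u_3 = v_3 + 3.7262·e_1 − 2.6446·e_2 = (-0.1622, -0.2838, -0.1216).
‖u_3‖ = 0.3487, so e_3 = (-0.4650, -0.8137, -0.3487).

e_3 = (-0.4650, -0.8137, -0.3487)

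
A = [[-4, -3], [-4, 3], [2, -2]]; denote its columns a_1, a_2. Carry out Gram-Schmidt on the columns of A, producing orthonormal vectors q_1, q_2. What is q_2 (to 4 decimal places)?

q_2 = (-0.7419, 0.5504, -0.3829)

a_1 = (-4, -4, 2); ‖a_1‖ = 6.0000, so q_1 = (-0.6667, -0.6667, 0.3333).
q_1·a_2 = (-0.6667)·(-3) + (-0.6667)·3 + 0.3333·(-2) = -0.6667.
u_2 = a_2 + 0.6667·q_1 = (-3.4444, 2.5556, -1.7778).
‖u_2‖ = 4.6428, so q_2 = (-0.7419, 0.5504, -0.3829).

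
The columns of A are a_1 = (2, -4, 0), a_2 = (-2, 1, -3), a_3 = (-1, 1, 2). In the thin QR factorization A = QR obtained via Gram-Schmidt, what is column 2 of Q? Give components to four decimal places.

q_2 = (-0.3651, -0.1826, -0.9129)

q_1 = a_1/‖a_1‖ = (2, -4, 0)/4.4721 = (0.4472, -0.8944, 0.0000).
r_{12} = q_1·a_2 = -1.7889.
u_2 = a_2 + 1.7889·q_1 = (-1.2000, -0.6000, -3.0000).
‖u_2‖ = 3.2863, so q_2 = (-0.3651, -0.1826, -0.9129).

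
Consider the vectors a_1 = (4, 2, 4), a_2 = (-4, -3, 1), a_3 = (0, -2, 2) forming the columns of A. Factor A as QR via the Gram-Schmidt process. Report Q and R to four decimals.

a_1 = (4, 2, 4); ‖a_1‖ = 6.0000, so q_1 = (0.6667, 0.3333, 0.6667).
q_1·a_2 = 0.6667·(-4) + 0.3333·(-3) + 0.6667·1 = -3.0000.
u_2 = a_2 + 3.0000·q_1 = (-2.0000, -2.0000, 3.0000).
‖u_2‖ = 4.1231, so q_2 = (-0.4851, -0.4851, 0.7276).
q_1·a_3 = 0.6667·0 + 0.3333·(-2) + 0.6667·2 = 0.6667; q_2·a_3 = (-0.4851)·0 + (-0.4851)·(-2) + 0.7276·2 = 2.4254.
u_3 = a_3 − 0.6667·q_1 − 2.4254·q_2 = (0.7320, -1.0458, -0.2092).
‖u_3‖ = 1.2935, so q_3 = (0.5659, -0.8085, -0.1617).

Q = [[0.6667, -0.4851, 0.5659], [0.3333, -0.4851, -0.8085], [0.6667, 0.7276, -0.1617]], R = [[6.0000, -3.0000, 0.6667], [0.0000, 4.1231, 2.4254], [0.0000, 0.0000, 1.2935]]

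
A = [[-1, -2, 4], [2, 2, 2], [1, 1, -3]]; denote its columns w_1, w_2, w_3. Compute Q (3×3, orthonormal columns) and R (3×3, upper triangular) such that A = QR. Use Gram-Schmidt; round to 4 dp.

Q = [[-0.4082, -0.9129, 0.0000], [0.8165, -0.3651, 0.4472], [0.4082, -0.1826, -0.8944]], R = [[2.4495, 2.8577, -1.2247], [0.0000, 0.9129, -3.8341], [0.0000, 0.0000, 3.5777]]

e_1 = w_1/‖w_1‖ = (-1, 2, 1)/2.4495 = (-0.4082, 0.8165, 0.4082).
r_{12} = e_1·w_2 = 2.8577.
u_2 = w_2 − 2.8577·e_1 = (-0.8333, -0.3333, -0.1667).
‖u_2‖ = 0.9129, so e_2 = (-0.9129, -0.3651, -0.1826).
r_{13} = e_1·w_3 = -1.2247; r_{23} = e_2·w_3 = -3.8341.
u_3 = w_3 + 1.2247·e_1 + 3.8341·e_2 = (0.0000, 1.6000, -3.2000).
‖u_3‖ = 3.5777, so e_3 = (0.0000, 0.4472, -0.8944).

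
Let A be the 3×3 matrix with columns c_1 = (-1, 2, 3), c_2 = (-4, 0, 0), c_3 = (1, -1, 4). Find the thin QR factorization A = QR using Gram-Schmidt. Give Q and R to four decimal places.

Q = [[-0.2673, -0.9636, 0.0000], [0.5345, -0.1482, -0.8321], [0.8018, -0.2224, 0.5547]], R = [[3.7417, 1.0690, 2.4054], [0.0000, 3.8545, -1.7049], [0.0000, 0.0000, 3.0509]]

e_1 = c_1/‖c_1‖ = (-1, 2, 3)/3.7417 = (-0.2673, 0.5345, 0.8018).
r_{12} = e_1·c_2 = 1.0690.
u_2 = c_2 − 1.0690·e_1 = (-3.7143, -0.5714, -0.8571).
‖u_2‖ = 3.8545, so e_2 = (-0.9636, -0.1482, -0.2224).
r_{13} = e_1·c_3 = 2.4054; r_{23} = e_2·c_3 = -1.7049.
u_3 = c_3 − 2.4054·e_1 + 1.7049·e_2 = (0.0000, -2.5385, 1.6923).
‖u_3‖ = 3.0509, so e_3 = (0.0000, -0.8321, 0.5547).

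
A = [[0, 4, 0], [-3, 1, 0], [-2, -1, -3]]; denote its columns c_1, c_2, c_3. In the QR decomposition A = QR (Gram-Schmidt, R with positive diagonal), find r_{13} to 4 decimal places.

r_{13} = 1.6641

c_1 = (0, -3, -2); ‖c_1‖ = 3.6056, so q_1 = (0.0000, -0.8321, -0.5547).
r_{13} = q_1·c_3 = 1.6641.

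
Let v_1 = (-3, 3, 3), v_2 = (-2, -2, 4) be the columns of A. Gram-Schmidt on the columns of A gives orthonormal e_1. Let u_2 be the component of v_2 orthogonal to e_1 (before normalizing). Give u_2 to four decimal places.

v_1 = (-3, 3, 3); ‖v_1‖ = 5.1962, so e_1 = (-0.5774, 0.5774, 0.5774).
e_1·v_2 = (-0.5774)·(-2) + 0.5774·(-2) + 0.5774·4 = 2.3094.
u_2 = v_2 − 2.3094·e_1 = (-0.6667, -3.3333, 2.6667).

u_2 = (-0.6667, -3.3333, 2.6667)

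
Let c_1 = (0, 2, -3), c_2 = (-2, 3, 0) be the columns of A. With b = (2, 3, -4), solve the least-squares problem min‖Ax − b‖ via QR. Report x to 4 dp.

c_1 = (0, 2, -3); ‖c_1‖ = 3.6056, so e_1 = (0.0000, 0.5547, -0.8321).
e_1·c_2 = 0.0000·(-2) + 0.5547·3 + (-0.8321)·0 = 1.6641.
u_2 = c_2 − 1.6641·e_1 = (-2.0000, 2.0769, 1.3846).
‖u_2‖ = 3.1986, so e_2 = (-0.6253, 0.6493, 0.4329).
Qᵀb = (4.9923, -1.0341).
Back-substitute: x_2 = -1.0341/3.1986 = -0.3233.
x_1 = (4.9923 − 1.6641·(-0.3233))/3.6056 = 1.5338.

x = (1.5338, -0.3233)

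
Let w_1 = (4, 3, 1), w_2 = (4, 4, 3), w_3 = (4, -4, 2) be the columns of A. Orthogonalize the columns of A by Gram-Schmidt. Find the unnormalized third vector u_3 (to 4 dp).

w_1 = (4, 3, 1); ‖w_1‖ = 5.0990, so e_1 = (0.7845, 0.5883, 0.1961).
e_1·w_2 = 0.7845·4 + 0.5883·4 + 0.1961·3 = 6.0796.
u_2 = w_2 − 6.0796·e_1 = (-0.7692, 0.4231, 1.8077).
‖u_2‖ = 2.0096, so e_2 = (-0.3828, 0.2105, 0.8995).
e_1·w_3 = 0.7845·4 + 0.5883·(-4) + 0.1961·2 = 1.1767; e_2·w_3 = (-0.3828)·4 + 0.2105·(-4) + 0.8995·2 = -0.5742.
u_3 = w_3 − 1.1767·e_1 + 0.5742·e_2 = (2.8571, -4.5714, 2.2857).

u_3 = (2.8571, -4.5714, 2.2857)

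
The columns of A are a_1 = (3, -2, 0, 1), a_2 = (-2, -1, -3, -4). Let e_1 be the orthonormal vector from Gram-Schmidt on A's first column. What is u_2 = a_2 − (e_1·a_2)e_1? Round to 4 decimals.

e_1 = a_1/‖a_1‖ = (3, -2, 0, 1)/3.7417 = (0.8018, -0.5345, 0.0000, 0.2673).
r_{12} = e_1·a_2 = -2.1381.
u_2 = a_2 + 2.1381·e_1 = (-0.2857, -2.1429, -3.0000, -3.4286).

u_2 = (-0.2857, -2.1429, -3.0000, -3.4286)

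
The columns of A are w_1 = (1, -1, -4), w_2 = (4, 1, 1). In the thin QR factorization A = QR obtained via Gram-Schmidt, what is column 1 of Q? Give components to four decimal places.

w_1 = (1, -1, -4); ‖w_1‖ = 4.2426, so q_1 = (0.2357, -0.2357, -0.9428).

q_1 = (0.2357, -0.2357, -0.9428)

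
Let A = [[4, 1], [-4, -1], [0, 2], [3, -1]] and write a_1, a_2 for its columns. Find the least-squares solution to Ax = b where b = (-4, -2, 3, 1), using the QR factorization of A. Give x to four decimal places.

a_1 = (4, -4, 0, 3); ‖a_1‖ = 6.4031, so q_1 = (0.6247, -0.6247, 0.0000, 0.4685).
q_1·a_2 = 0.6247·1 + (-0.6247)·(-1) + 0.0000·2 + 0.4685·(-1) = 0.7809.
u_2 = a_2 − 0.7809·q_1 = (0.5122, -0.5122, 2.0000, -1.3659).
‖u_2‖ = 2.5279, so q_2 = (0.2026, -0.2026, 0.7912, -0.5403).
Qᵀb = (-0.7809, 1.4280).
Back-substitute: x_2 = 1.4280/2.5279 = 0.5649.
x_1 = (-0.7809 − 0.7809·0.5649)/6.4031 = -0.1908.

x = (-0.1908, 0.5649)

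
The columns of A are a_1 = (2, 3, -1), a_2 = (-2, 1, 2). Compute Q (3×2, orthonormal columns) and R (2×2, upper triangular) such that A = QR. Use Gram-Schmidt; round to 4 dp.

a_1 = (2, 3, -1); ‖a_1‖ = 3.7417, so e_1 = (0.5345, 0.8018, -0.2673).
e_1·a_2 = 0.5345·(-2) + 0.8018·1 + (-0.2673)·2 = -0.8018.
u_2 = a_2 + 0.8018·e_1 = (-1.5714, 1.6429, 1.7857).
‖u_2‖ = 2.8909, so e_2 = (-0.5436, 0.5683, 0.6177).

Q = [[0.5345, -0.5436], [0.8018, 0.5683], [-0.2673, 0.6177]], R = [[3.7417, -0.8018], [0.0000, 2.8909]]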